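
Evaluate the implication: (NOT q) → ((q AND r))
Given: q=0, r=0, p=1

Antecedent (NOT q) = 1; consequent ((q AND r)) = 0.
1 → 0 = 0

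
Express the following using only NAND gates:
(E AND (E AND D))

((E NAND ((E NAND D) NAND (E NAND D))) NAND (E NAND ((E NAND D) NAND (E NAND D))))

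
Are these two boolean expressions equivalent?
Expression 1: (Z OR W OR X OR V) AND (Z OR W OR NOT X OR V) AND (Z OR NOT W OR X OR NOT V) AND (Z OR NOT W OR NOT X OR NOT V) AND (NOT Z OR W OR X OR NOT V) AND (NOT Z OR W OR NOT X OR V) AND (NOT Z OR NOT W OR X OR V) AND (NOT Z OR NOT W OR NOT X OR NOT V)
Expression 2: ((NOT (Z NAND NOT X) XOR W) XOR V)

Yes, they are equivalent — the two output columns agree on all 16 assignments:
Z | W | X | V | Expression 1 | Expression 2
-------------------------------------------
0 | 0 | 0 | 0 | 0 | 0
0 | 0 | 0 | 1 | 1 | 1
0 | 0 | 1 | 0 | 0 | 0
0 | 0 | 1 | 1 | 1 | 1
0 | 1 | 0 | 0 | 1 | 1
0 | 1 | 0 | 1 | 0 | 0
0 | 1 | 1 | 0 | 1 | 1
0 | 1 | 1 | 1 | 0 | 0
1 | 0 | 0 | 0 | 1 | 1
1 | 0 | 0 | 1 | 0 | 0
1 | 0 | 1 | 0 | 0 | 0
1 | 0 | 1 | 1 | 1 | 1
1 | 1 | 0 | 0 | 0 | 0
1 | 1 | 0 | 1 | 1 | 1
1 | 1 | 1 | 0 | 1 | 1
1 | 1 | 1 | 1 | 0 | 0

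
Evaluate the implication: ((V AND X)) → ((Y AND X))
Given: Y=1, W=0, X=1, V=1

Antecedent ((V AND X)) = 1; consequent ((Y AND X)) = 1.
1 → 1 = 1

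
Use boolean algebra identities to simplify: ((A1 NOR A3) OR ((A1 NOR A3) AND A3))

By absorption (E OR (E AND v) = E):
= (A1 NOR A3)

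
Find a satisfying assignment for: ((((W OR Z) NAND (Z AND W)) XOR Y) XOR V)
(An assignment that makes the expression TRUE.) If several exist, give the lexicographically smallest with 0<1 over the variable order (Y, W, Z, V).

Y=0, W=0, Z=0, V=0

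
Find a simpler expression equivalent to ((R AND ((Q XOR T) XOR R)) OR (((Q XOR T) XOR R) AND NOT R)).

By distribution ((E AND v) OR (E AND NOT v) = E):
= ((Q XOR T) XOR R)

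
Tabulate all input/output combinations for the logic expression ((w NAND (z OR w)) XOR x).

z | w | x | Output
------------------
0 | 0 | 0 | 1
0 | 0 | 1 | 0
0 | 1 | 0 | 0
0 | 1 | 1 | 1
1 | 0 | 0 | 1
1 | 0 | 1 | 0
1 | 1 | 0 | 0
1 | 1 | 1 | 1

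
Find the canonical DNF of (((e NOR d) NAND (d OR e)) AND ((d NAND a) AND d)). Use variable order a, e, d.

(NOT a AND NOT e AND d) OR (NOT a AND e AND d)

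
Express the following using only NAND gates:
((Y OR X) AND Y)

((((Y NAND Y) NAND (X NAND X)) NAND Y) NAND (((Y NAND Y) NAND (X NAND X)) NAND Y))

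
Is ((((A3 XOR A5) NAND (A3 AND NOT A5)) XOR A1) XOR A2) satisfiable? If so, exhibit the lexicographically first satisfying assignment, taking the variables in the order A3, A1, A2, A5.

A3=0, A1=0, A2=0, A5=0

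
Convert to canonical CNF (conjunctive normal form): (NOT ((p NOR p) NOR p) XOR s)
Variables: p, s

(p OR NOT s) AND (NOT p OR NOT s)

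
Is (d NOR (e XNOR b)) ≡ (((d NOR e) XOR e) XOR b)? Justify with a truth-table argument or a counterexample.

No. Counterexample: with e=0, d=0, b=0, Expression 1 = 0 but Expression 2 = 1.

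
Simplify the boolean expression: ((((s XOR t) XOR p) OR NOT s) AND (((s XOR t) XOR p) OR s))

By distribution ((E OR v) AND (E OR NOT v) = E):
= ((s XOR t) XOR p)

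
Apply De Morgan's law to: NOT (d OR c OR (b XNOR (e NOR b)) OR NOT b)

NOT d AND NOT c AND NOT (b XNOR (e NOR b)) AND b
De Morgan's: NOT(OR of terms) = AND of negations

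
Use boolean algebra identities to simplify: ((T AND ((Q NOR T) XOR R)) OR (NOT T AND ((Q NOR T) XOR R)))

By distribution ((E AND v) OR (E AND NOT v) = E):
= ((Q NOR T) XOR R)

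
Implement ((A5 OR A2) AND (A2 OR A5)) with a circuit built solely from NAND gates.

((((A5 NAND A5) NAND (A2 NAND A2)) NAND ((A2 NAND A2) NAND (A5 NAND A5))) NAND (((A5 NAND A5) NAND (A2 NAND A2)) NAND ((A2 NAND A2) NAND (A5 NAND A5))))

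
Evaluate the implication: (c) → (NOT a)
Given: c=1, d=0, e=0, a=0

Antecedent (c) = 1; consequent (NOT a) = 1.
1 → 1 = 1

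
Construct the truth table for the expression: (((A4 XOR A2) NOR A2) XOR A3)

A2 | A4 | A3 | Output
---------------------
0 | 0 | 0 | 1
0 | 0 | 1 | 0
0 | 1 | 0 | 0
0 | 1 | 1 | 1
1 | 0 | 0 | 0
1 | 0 | 1 | 1
1 | 1 | 0 | 0
1 | 1 | 1 | 1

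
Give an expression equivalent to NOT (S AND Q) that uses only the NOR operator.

(((S NOR S) NOR (Q NOR Q)) NOR ((S NOR S) NOR (Q NOR Q)))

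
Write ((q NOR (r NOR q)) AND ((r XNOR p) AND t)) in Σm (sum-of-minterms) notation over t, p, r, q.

Σm(14) = (t AND p AND r AND NOT q)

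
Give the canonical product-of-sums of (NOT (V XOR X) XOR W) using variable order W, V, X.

ΠM(1, 2, 4, 7) = (W OR V OR NOT X) AND (W OR NOT V OR X) AND (NOT W OR V OR X) AND (NOT W OR NOT V OR NOT X)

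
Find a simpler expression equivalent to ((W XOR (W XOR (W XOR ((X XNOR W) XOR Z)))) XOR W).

By XOR self-cancellation ((E XOR v) XOR v = E) then XOR self-cancellation ((E XOR v) XOR v = E):
= ((X XNOR W) XOR Z)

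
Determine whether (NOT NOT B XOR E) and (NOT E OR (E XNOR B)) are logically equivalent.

No. Counterexample: with E=0, B=0, Expression 1 = 0 but Expression 2 = 1.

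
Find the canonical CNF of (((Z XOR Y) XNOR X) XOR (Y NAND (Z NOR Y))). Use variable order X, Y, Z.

(X OR Y OR Z) AND (X OR NOT Y OR NOT Z) AND (NOT X OR Y OR NOT Z) AND (NOT X OR NOT Y OR Z)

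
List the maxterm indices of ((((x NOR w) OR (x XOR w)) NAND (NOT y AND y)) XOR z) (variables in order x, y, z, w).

ΠM(2, 3, 6, 7, 10, 11, 14, 15) = (x OR y OR NOT z OR w) AND (x OR y OR NOT z OR NOT w) AND (x OR NOT y OR NOT z OR w) AND (x OR NOT y OR NOT z OR NOT w) AND (NOT x OR y OR NOT z OR w) AND (NOT x OR y OR NOT z OR NOT w) AND (NOT x OR NOT y OR NOT z OR w) AND (NOT x OR NOT y OR NOT z OR NOT w)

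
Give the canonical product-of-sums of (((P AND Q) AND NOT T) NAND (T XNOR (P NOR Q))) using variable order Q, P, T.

ΠM(6) = (NOT Q OR NOT P OR T)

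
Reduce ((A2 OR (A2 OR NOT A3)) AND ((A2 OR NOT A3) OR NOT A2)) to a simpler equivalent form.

By distribution ((E OR v) AND (E OR NOT v) = E):
= (A2 OR NOT A3)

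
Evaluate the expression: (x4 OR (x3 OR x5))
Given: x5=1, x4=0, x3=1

Substituting: (0 OR (1 OR 1))
= 1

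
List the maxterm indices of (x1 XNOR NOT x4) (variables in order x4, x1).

ΠM(0, 3) = (x4 OR x1) AND (NOT x4 OR NOT x1)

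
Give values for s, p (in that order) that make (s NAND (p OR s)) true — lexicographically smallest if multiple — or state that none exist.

s=0, p=0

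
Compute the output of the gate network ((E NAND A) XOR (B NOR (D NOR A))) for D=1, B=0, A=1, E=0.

Substituting: ((0 NAND 1) XOR (0 NOR (1 NOR 1)))
= 0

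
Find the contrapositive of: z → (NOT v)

Contrapositive: v → NOT z
Note: A statement and its contrapositive are logically equivalent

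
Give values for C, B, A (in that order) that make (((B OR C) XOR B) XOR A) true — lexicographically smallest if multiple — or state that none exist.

C=0, B=0, A=1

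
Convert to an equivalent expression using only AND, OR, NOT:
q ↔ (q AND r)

(q AND (q AND r)) OR (NOT q AND NOT (q AND r))
(Biconditional = both true or both false)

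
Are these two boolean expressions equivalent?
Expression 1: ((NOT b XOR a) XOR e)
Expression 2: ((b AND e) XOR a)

No. Counterexample: with a=0, e=0, b=0, Expression 1 = 1 but Expression 2 = 0.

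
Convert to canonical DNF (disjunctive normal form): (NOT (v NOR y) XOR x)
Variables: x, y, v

(NOT x AND NOT y AND v) OR (NOT x AND y AND NOT v) OR (NOT x AND y AND v) OR (x AND NOT y AND NOT v)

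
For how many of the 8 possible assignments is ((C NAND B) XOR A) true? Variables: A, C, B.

Satisfying assignments: (0,0,0), (0,0,1), (0,1,0), (1,1,1)
Count: 4 out of 8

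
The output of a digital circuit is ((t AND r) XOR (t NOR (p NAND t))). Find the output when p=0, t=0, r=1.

Substituting: ((0 AND 1) XOR (0 NOR (0 NAND 0)))
= 0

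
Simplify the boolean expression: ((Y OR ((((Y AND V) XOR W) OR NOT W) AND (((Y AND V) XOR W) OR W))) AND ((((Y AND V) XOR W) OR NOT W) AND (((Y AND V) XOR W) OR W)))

By absorption (E AND (E OR v) = E) then distribution ((E OR v) AND (E OR NOT v) = E):
= ((Y AND V) XOR W)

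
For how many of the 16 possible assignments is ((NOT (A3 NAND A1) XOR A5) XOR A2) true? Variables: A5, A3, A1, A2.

Satisfying assignments: (0,0,0,1), (0,0,1,1), (0,1,0,1), (0,1,1,0), (1,0,0,0), (1,0,1,0), (1,1,0,0), (1,1,1,1)
Count: 8 out of 16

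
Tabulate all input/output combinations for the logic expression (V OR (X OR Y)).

X | Y | V | Output
------------------
0 | 0 | 0 | 0
0 | 0 | 1 | 1
0 | 1 | 0 | 1
0 | 1 | 1 | 1
1 | 0 | 0 | 1
1 | 0 | 1 | 1
1 | 1 | 0 | 1
1 | 1 | 1 | 1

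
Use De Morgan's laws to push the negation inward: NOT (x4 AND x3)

NOT x4 OR NOT x3
De Morgan's: NOT(AND of terms) = OR of negations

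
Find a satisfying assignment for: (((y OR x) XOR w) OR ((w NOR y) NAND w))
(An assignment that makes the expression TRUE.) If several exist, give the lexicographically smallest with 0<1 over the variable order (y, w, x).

y=0, w=0, x=0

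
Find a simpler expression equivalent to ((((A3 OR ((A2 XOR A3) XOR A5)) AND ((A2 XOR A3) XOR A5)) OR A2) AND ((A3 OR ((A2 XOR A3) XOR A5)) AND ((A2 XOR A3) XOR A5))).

By absorption (E AND (E OR v) = E) then absorption (E AND (E OR v) = E):
= ((A2 XOR A3) XOR A5)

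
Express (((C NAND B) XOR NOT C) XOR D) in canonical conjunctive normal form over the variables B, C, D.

(B OR C OR D) AND (B OR NOT C OR NOT D) AND (NOT B OR C OR D) AND (NOT B OR NOT C OR D)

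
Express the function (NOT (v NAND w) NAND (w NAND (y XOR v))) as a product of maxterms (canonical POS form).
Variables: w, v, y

ΠM(7) = (NOT w OR NOT v OR NOT y)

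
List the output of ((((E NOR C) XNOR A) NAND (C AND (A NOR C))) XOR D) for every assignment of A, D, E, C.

A | D | E | C | Output
----------------------
0 | 0 | 0 | 0 | 1
0 | 0 | 0 | 1 | 1
0 | 0 | 1 | 0 | 1
0 | 0 | 1 | 1 | 1
0 | 1 | 0 | 0 | 0
0 | 1 | 0 | 1 | 0
0 | 1 | 1 | 0 | 0
0 | 1 | 1 | 1 | 0
1 | 0 | 0 | 0 | 1
1 | 0 | 0 | 1 | 1
1 | 0 | 1 | 0 | 1
1 | 0 | 1 | 1 | 1
1 | 1 | 0 | 0 | 0
1 | 1 | 0 | 1 | 0
1 | 1 | 1 | 0 | 0
1 | 1 | 1 | 1 | 0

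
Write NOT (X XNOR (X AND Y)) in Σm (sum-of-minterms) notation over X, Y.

Σm(2) = (X AND NOT Y)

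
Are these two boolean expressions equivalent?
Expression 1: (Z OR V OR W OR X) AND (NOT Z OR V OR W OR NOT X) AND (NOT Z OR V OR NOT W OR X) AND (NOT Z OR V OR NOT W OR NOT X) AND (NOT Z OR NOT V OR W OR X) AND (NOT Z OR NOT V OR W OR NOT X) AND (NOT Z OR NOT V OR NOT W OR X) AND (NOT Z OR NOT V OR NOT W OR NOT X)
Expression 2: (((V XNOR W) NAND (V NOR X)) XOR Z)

Yes, they are equivalent — the two output columns agree on all 16 assignments:
Z | V | W | X | Expression 1 | Expression 2
-------------------------------------------
0 | 0 | 0 | 0 | 0 | 0
0 | 0 | 0 | 1 | 1 | 1
0 | 0 | 1 | 0 | 1 | 1
0 | 0 | 1 | 1 | 1 | 1
0 | 1 | 0 | 0 | 1 | 1
0 | 1 | 0 | 1 | 1 | 1
0 | 1 | 1 | 0 | 1 | 1
0 | 1 | 1 | 1 | 1 | 1
1 | 0 | 0 | 0 | 1 | 1
1 | 0 | 0 | 1 | 0 | 0
1 | 0 | 1 | 0 | 0 | 0
1 | 0 | 1 | 1 | 0 | 0
1 | 1 | 0 | 0 | 0 | 0
1 | 1 | 0 | 1 | 0 | 0
1 | 1 | 1 | 0 | 0 | 0
1 | 1 | 1 | 1 | 0 | 0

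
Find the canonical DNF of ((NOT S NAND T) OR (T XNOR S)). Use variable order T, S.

(NOT T AND NOT S) OR (NOT T AND S) OR (T AND S)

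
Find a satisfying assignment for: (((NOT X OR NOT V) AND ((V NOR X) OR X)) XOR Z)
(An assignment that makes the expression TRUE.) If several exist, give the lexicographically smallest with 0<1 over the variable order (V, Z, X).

V=0, Z=0, X=0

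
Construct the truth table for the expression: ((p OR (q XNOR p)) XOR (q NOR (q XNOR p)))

p | q | Output
--------------
0 | 0 | 1
0 | 1 | 0
1 | 0 | 0
1 | 1 | 1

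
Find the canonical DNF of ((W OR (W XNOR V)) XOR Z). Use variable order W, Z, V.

(NOT W AND NOT Z AND NOT V) OR (NOT W AND Z AND V) OR (W AND NOT Z AND NOT V) OR (W AND NOT Z AND V)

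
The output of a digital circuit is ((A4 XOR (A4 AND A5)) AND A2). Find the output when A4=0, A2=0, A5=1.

Substituting: ((0 XOR (0 AND 1)) AND 0)
= 0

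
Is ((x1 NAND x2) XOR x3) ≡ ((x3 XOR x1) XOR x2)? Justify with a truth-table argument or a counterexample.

No. Counterexample: with x2=0, x3=0, x1=0, Expression 1 = 1 but Expression 2 = 0.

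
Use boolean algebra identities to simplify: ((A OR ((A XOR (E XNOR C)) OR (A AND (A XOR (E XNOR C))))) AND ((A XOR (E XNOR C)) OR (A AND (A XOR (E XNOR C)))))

By absorption (E AND (E OR v) = E) then absorption (E OR (E AND v) = E):
= (A XOR (E XNOR C))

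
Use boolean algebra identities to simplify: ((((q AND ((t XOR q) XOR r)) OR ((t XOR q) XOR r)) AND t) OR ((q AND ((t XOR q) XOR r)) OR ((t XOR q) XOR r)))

By absorption (E OR (E AND v) = E) then absorption (E OR (E AND v) = E):
= ((t XOR q) XOR r)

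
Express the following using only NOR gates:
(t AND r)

((t NOR t) NOR (r NOR r))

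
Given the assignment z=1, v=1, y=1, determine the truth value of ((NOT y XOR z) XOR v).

Substituting: ((NOT 1 XOR 1) XOR 1)
= 0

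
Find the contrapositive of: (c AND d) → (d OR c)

Contrapositive: NOT (d OR c) → NOT (c AND d)
Note: A statement and its contrapositive are logically equivalent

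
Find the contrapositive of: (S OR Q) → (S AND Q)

Contrapositive: NOT (S AND Q) → NOT (S OR Q)
Note: A statement and its contrapositive are logically equivalent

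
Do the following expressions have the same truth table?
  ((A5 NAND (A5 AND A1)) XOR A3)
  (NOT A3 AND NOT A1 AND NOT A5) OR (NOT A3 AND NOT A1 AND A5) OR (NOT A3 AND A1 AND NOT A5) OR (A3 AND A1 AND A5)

Yes, they are equivalent — the two output columns agree on all 8 assignments:
A3 | A1 | A5 | Expression 1 | Expression 2
------------------------------------------
0 | 0 | 0 | 1 | 1
0 | 0 | 1 | 1 | 1
0 | 1 | 0 | 1 | 1
0 | 1 | 1 | 0 | 0
1 | 0 | 0 | 0 | 0
1 | 0 | 1 | 0 | 0
1 | 1 | 0 | 0 | 0
1 | 1 | 1 | 1 | 1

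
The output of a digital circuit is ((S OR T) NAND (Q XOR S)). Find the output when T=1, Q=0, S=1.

Substituting: ((1 OR 1) NAND (0 XOR 1))
= 0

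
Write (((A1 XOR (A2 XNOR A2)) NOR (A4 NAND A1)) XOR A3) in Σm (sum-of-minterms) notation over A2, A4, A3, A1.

Σm(2, 3, 5, 6, 10, 11, 13, 14) = (NOT A2 AND NOT A4 AND A3 AND NOT A1) OR (NOT A2 AND NOT A4 AND A3 AND A1) OR (NOT A2 AND A4 AND NOT A3 AND A1) OR (NOT A2 AND A4 AND A3 AND NOT A1) OR (A2 AND NOT A4 AND A3 AND NOT A1) OR (A2 AND NOT A4 AND A3 AND A1) OR (A2 AND A4 AND NOT A3 AND A1) OR (A2 AND A4 AND A3 AND NOT A1)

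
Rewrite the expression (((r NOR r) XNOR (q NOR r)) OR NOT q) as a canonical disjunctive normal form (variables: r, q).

(NOT r AND NOT q) OR (r AND NOT q) OR (r AND q)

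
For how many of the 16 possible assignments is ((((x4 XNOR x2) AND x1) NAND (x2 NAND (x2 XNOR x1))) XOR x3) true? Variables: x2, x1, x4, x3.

Satisfying assignments: (0,0,0,0), (0,0,1,0), (0,1,0,1), (0,1,1,0), (1,0,0,0), (1,0,1,0), (1,1,0,0), (1,1,1,0)
Count: 8 out of 16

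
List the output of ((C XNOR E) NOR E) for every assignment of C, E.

C | E | Output
--------------
0 | 0 | 0
0 | 1 | 0
1 | 0 | 1
1 | 1 | 0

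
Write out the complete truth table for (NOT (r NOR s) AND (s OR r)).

r | s | Output
--------------
0 | 0 | 0
0 | 1 | 1
1 | 0 | 1
1 | 1 | 1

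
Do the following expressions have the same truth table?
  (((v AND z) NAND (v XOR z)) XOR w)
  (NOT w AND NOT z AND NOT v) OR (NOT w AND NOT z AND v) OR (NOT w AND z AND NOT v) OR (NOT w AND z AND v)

Yes, they are equivalent — the two output columns agree on all 8 assignments:
w | z | v | Expression 1 | Expression 2
---------------------------------------
0 | 0 | 0 | 1 | 1
0 | 0 | 1 | 1 | 1
0 | 1 | 0 | 1 | 1
0 | 1 | 1 | 1 | 1
1 | 0 | 0 | 0 | 0
1 | 0 | 1 | 0 | 0
1 | 1 | 0 | 0 | 0
1 | 1 | 1 | 0 | 0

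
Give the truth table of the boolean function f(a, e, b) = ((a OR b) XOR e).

a | e | b | Output
------------------
0 | 0 | 0 | 0
0 | 0 | 1 | 1
0 | 1 | 0 | 1
0 | 1 | 1 | 0
1 | 0 | 0 | 1
1 | 0 | 1 | 1
1 | 1 | 0 | 0
1 | 1 | 1 | 0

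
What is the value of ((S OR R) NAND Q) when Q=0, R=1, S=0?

Substituting: ((0 OR 1) NAND 0)
= 1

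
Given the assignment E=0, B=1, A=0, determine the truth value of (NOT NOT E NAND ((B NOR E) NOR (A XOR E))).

Substituting: (NOT NOT 0 NAND ((1 NOR 0) NOR (0 XOR 0)))
= 1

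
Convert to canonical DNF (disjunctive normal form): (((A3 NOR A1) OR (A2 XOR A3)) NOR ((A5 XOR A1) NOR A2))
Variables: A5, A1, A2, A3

(NOT A5 AND NOT A1 AND A2 AND A3) OR (NOT A5 AND A1 AND NOT A2 AND NOT A3) OR (NOT A5 AND A1 AND A2 AND A3) OR (A5 AND NOT A1 AND A2 AND A3) OR (A5 AND A1 AND A2 AND A3)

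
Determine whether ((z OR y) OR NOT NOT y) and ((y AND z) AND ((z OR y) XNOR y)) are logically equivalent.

No. Counterexample: with z=0, y=1, Expression 1 = 1 but Expression 2 = 0.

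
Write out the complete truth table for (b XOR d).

b | d | Output
--------------
0 | 0 | 0
0 | 1 | 1
1 | 0 | 1
1 | 1 | 0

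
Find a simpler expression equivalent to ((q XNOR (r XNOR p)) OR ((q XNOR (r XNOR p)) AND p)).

By absorption (E OR (E AND v) = E):
= (q XNOR (r XNOR p))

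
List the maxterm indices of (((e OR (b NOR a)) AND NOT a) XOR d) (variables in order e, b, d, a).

ΠM(1, 2, 4, 5, 9, 10, 13, 14) = (e OR b OR d OR NOT a) AND (e OR b OR NOT d OR a) AND (e OR NOT b OR d OR a) AND (e OR NOT b OR d OR NOT a) AND (NOT e OR b OR d OR NOT a) AND (NOT e OR b OR NOT d OR a) AND (NOT e OR NOT b OR d OR NOT a) AND (NOT e OR NOT b OR NOT d OR a)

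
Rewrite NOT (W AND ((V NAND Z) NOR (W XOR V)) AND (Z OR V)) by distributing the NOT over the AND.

NOT W OR NOT ((V NAND Z) NOR (W XOR V)) OR NOT (Z OR V)
De Morgan's: NOT(AND of terms) = OR of negations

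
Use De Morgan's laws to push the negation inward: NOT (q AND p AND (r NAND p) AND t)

NOT q OR NOT p OR NOT (r NAND p) OR NOT t
De Morgan's: NOT(AND of terms) = OR of negations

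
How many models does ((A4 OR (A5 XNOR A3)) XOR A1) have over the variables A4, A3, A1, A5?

Satisfying assignments: (0,0,0,0), (0,0,1,1), (0,1,0,1), (0,1,1,0), (1,0,0,0), (1,0,0,1), (1,1,0,0), (1,1,0,1)
Count: 8 out of 16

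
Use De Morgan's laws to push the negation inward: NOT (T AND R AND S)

NOT T OR NOT R OR NOT S
De Morgan's: NOT(AND of terms) = OR of negations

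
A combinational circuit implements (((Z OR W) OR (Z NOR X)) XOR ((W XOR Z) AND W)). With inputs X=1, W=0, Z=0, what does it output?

Substituting: (((0 OR 0) OR (0 NOR 1)) XOR ((0 XOR 0) AND 0))
= 0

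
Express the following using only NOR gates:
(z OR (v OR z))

((z NOR ((v NOR z) NOR (v NOR z))) NOR (z NOR ((v NOR z) NOR (v NOR z))))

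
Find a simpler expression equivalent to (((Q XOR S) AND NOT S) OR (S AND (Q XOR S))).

By distribution ((E AND v) OR (E AND NOT v) = E):
= (Q XOR S)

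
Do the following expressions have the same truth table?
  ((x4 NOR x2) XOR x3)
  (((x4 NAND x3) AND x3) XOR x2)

No. Counterexample: with x4=0, x3=0, x2=0, Expression 1 = 1 but Expression 2 = 0.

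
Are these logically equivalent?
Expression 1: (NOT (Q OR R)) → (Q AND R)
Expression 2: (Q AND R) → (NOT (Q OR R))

No, Converse is not equivalent to original (counterexample: Q=0, T=0, R=0)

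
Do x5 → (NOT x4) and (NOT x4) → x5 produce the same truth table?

No, Converse is not equivalent to original (counterexample: x4=0, x5=0)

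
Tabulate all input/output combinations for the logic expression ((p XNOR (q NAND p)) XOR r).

p | q | r | Output
------------------
0 | 0 | 0 | 0
0 | 0 | 1 | 1
0 | 1 | 0 | 0
0 | 1 | 1 | 1
1 | 0 | 0 | 1
1 | 0 | 1 | 0
1 | 1 | 0 | 0
1 | 1 | 1 | 1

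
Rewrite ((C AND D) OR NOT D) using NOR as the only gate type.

((((C NOR C) NOR (D NOR D)) NOR (D NOR D)) NOR (((C NOR C) NOR (D NOR D)) NOR (D NOR D)))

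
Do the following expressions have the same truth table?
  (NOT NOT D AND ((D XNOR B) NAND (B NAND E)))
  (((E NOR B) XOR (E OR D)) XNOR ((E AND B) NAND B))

No. Counterexample: with E=0, D=0, B=0, Expression 1 = 0 but Expression 2 = 1.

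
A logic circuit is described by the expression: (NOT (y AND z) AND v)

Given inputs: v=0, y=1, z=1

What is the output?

Substituting: (NOT (1 AND 1) AND 0)
= 0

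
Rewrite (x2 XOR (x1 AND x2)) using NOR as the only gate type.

((((x2 NOR ((x1 NOR x1) NOR (x2 NOR x2))) NOR (x2 NOR ((x1 NOR x1) NOR (x2 NOR x2)))) NOR ((x2 NOR ((x1 NOR x1) NOR (x2 NOR x2))) NOR (x2 NOR ((x1 NOR x1) NOR (x2 NOR x2))))) NOR ((((x2 NOR x2) NOR (((x1 NOR x1) NOR (x2 NOR x2)) NOR ((x1 NOR x1) NOR (x2 NOR x2)))) NOR ((x2 NOR x2) NOR (((x1 NOR x1) NOR (x2 NOR x2)) NOR ((x1 NOR x1) NOR (x2 NOR x2))))) NOR (((x2 NOR x2) NOR (((x1 NOR x1) NOR (x2 NOR x2)) NOR ((x1 NOR x1) NOR (x2 NOR x2)))) NOR ((x2 NOR x2) NOR (((x1 NOR x1) NOR (x2 NOR x2)) NOR ((x1 NOR x1) NOR (x2 NOR x2)))))))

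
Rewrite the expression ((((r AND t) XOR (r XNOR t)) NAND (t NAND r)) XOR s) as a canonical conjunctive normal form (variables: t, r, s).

(t OR r OR s) AND (t OR NOT r OR NOT s) AND (NOT t OR r OR NOT s) AND (NOT t OR NOT r OR NOT s)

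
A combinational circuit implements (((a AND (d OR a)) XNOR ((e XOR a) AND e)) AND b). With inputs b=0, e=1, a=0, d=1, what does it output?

Substituting: (((0 AND (1 OR 0)) XNOR ((1 XOR 0) AND 1)) AND 0)
= 0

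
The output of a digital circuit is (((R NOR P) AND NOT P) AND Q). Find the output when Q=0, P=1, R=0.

Substituting: (((0 NOR 1) AND NOT 1) AND 0)
= 0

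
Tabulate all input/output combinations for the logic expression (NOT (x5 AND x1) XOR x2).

x2 | x1 | x5 | Output
---------------------
0 | 0 | 0 | 1
0 | 0 | 1 | 1
0 | 1 | 0 | 1
0 | 1 | 1 | 0
1 | 0 | 0 | 0
1 | 0 | 1 | 0
1 | 1 | 0 | 0
1 | 1 | 1 | 1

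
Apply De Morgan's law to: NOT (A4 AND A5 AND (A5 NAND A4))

NOT A4 OR NOT A5 OR NOT (A5 NAND A4)
De Morgan's: NOT(AND of terms) = OR of negations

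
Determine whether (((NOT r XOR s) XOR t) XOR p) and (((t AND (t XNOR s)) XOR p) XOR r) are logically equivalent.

No. Counterexample: with s=0, t=0, p=0, r=0, Expression 1 = 1 but Expression 2 = 0.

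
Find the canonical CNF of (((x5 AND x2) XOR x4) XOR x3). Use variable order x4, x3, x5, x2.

(x4 OR x3 OR x5 OR x2) AND (x4 OR x3 OR x5 OR NOT x2) AND (x4 OR x3 OR NOT x5 OR x2) AND (x4 OR NOT x3 OR NOT x5 OR NOT x2) AND (NOT x4 OR x3 OR NOT x5 OR NOT x2) AND (NOT x4 OR NOT x3 OR x5 OR x2) AND (NOT x4 OR NOT x3 OR x5 OR NOT x2) AND (NOT x4 OR NOT x3 OR NOT x5 OR x2)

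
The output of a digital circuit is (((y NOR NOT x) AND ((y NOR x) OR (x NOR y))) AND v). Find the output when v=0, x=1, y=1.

Substituting: (((1 NOR NOT 1) AND ((1 NOR 1) OR (1 NOR 1))) AND 0)
= 0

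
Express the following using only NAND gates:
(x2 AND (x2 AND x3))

((x2 NAND ((x2 NAND x3) NAND (x2 NAND x3))) NAND (x2 NAND ((x2 NAND x3) NAND (x2 NAND x3))))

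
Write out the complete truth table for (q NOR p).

q | p | Output
--------------
0 | 0 | 1
0 | 1 | 0
1 | 0 | 0
1 | 1 | 0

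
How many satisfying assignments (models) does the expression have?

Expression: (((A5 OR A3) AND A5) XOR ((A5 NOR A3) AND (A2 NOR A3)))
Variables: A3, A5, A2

Satisfying assignments: (0,0,0), (0,1,0), (0,1,1), (1,1,0), (1,1,1)
Count: 5 out of 8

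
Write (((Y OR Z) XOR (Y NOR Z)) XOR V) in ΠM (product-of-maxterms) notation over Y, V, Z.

ΠM(2, 3, 6, 7) = (Y OR NOT V OR Z) AND (Y OR NOT V OR NOT Z) AND (NOT Y OR NOT V OR Z) AND (NOT Y OR NOT V OR NOT Z)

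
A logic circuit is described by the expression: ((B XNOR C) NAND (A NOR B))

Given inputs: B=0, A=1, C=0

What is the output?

Substituting: ((0 XNOR 0) NAND (1 NOR 0))
= 1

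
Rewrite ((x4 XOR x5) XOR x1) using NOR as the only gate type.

((((((((x4 NOR x5) NOR (x4 NOR x5)) NOR ((x4 NOR x5) NOR (x4 NOR x5))) NOR ((((x4 NOR x4) NOR (x5 NOR x5)) NOR ((x4 NOR x4) NOR (x5 NOR x5))) NOR (((x4 NOR x4) NOR (x5 NOR x5)) NOR ((x4 NOR x4) NOR (x5 NOR x5))))) NOR x1) NOR (((((x4 NOR x5) NOR (x4 NOR x5)) NOR ((x4 NOR x5) NOR (x4 NOR x5))) NOR ((((x4 NOR x4) NOR (x5 NOR x5)) NOR ((x4 NOR x4) NOR (x5 NOR x5))) NOR (((x4 NOR x4) NOR (x5 NOR x5)) NOR ((x4 NOR x4) NOR (x5 NOR x5))))) NOR x1)) NOR ((((((x4 NOR x5) NOR (x4 NOR x5)) NOR ((x4 NOR x5) NOR (x4 NOR x5))) NOR ((((x4 NOR x4) NOR (x5 NOR x5)) NOR ((x4 NOR x4) NOR (x5 NOR x5))) NOR (((x4 NOR x4) NOR (x5 NOR x5)) NOR ((x4 NOR x4) NOR (x5 NOR x5))))) NOR x1) NOR (((((x4 NOR x5) NOR (x4 NOR x5)) NOR ((x4 NOR x5) NOR (x4 NOR x5))) NOR ((((x4 NOR x4) NOR (x5 NOR x5)) NOR ((x4 NOR x4) NOR (x5 NOR x5))) NOR (((x4 NOR x4) NOR (x5 NOR x5)) NOR ((x4 NOR x4) NOR (x5 NOR x5))))) NOR x1))) NOR ((((((((x4 NOR x5) NOR (x4 NOR x5)) NOR ((x4 NOR x5) NOR (x4 NOR x5))) NOR ((((x4 NOR x4) NOR (x5 NOR x5)) NOR ((x4 NOR x4) NOR (x5 NOR x5))) NOR (((x4 NOR x4) NOR (x5 NOR x5)) NOR ((x4 NOR x4) NOR (x5 NOR x5))))) NOR ((((x4 NOR x5) NOR (x4 NOR x5)) NOR ((x4 NOR x5) NOR (x4 NOR x5))) NOR ((((x4 NOR x4) NOR (x5 NOR x5)) NOR ((x4 NOR x4) NOR (x5 NOR x5))) NOR (((x4 NOR x4) NOR (x5 NOR x5)) NOR ((x4 NOR x4) NOR (x5 NOR x5)))))) NOR (x1 NOR x1)) NOR ((((((x4 NOR x5) NOR (x4 NOR x5)) NOR ((x4 NOR x5) NOR (x4 NOR x5))) NOR ((((x4 NOR x4) NOR (x5 NOR x5)) NOR ((x4 NOR x4) NOR (x5 NOR x5))) NOR (((x4 NOR x4) NOR (x5 NOR x5)) NOR ((x4 NOR x4) NOR (x5 NOR x5))))) NOR ((((x4 NOR x5) NOR (x4 NOR x5)) NOR ((x4 NOR x5) NOR (x4 NOR x5))) NOR ((((x4 NOR x4) NOR (x5 NOR x5)) NOR ((x4 NOR x4) NOR (x5 NOR x5))) NOR (((x4 NOR x4) NOR (x5 NOR x5)) NOR ((x4 NOR x4) NOR (x5 NOR x5)))))) NOR (x1 NOR x1))) NOR (((((((x4 NOR x5) NOR (x4 NOR x5)) NOR ((x4 NOR x5) NOR (x4 NOR x5))) NOR ((((x4 NOR x4) NOR (x5 NOR x5)) NOR ((x4 NOR x4) NOR (x5 NOR x5))) NOR (((x4 NOR x4) NOR (x5 NOR x5)) NOR ((x4 NOR x4) NOR (x5 NOR x5))))) NOR ((((x4 NOR x5) NOR (x4 NOR x5)) NOR ((x4 NOR x5) NOR (x4 NOR x5))) NOR ((((x4 NOR x4) NOR (x5 NOR x5)) NOR ((x4 NOR x4) NOR (x5 NOR x5))) NOR (((x4 NOR x4) NOR (x5 NOR x5)) NOR ((x4 NOR x4) NOR (x5 NOR x5)))))) NOR (x1 NOR x1)) NOR ((((((x4 NOR x5) NOR (x4 NOR x5)) NOR ((x4 NOR x5) NOR (x4 NOR x5))) NOR ((((x4 NOR x4) NOR (x5 NOR x5)) NOR ((x4 NOR x4) NOR (x5 NOR x5))) NOR (((x4 NOR x4) NOR (x5 NOR x5)) NOR ((x4 NOR x4) NOR (x5 NOR x5))))) NOR ((((x4 NOR x5) NOR (x4 NOR x5)) NOR ((x4 NOR x5) NOR (x4 NOR x5))) NOR ((((x4 NOR x4) NOR (x5 NOR x5)) NOR ((x4 NOR x4) NOR (x5 NOR x5))) NOR (((x4 NOR x4) NOR (x5 NOR x5)) NOR ((x4 NOR x4) NOR (x5 NOR x5)))))) NOR (x1 NOR x1)))))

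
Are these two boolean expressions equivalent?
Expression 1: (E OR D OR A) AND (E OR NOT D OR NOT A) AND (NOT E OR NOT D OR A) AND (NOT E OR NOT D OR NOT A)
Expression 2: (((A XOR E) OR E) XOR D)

Yes, they are equivalent — the two output columns agree on all 8 assignments:
E | D | A | Expression 1 | Expression 2
---------------------------------------
0 | 0 | 0 | 0 | 0
0 | 0 | 1 | 1 | 1
0 | 1 | 0 | 1 | 1
0 | 1 | 1 | 0 | 0
1 | 0 | 0 | 1 | 1
1 | 0 | 1 | 1 | 1
1 | 1 | 0 | 0 | 0
1 | 1 | 1 | 0 | 0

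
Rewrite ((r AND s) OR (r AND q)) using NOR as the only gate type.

((((r NOR r) NOR (s NOR s)) NOR ((r NOR r) NOR (q NOR q))) NOR (((r NOR r) NOR (s NOR s)) NOR ((r NOR r) NOR (q NOR q))))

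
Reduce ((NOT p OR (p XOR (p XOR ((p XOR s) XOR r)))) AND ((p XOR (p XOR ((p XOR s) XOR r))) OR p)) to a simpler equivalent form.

By distribution ((E OR v) AND (E OR NOT v) = E) then XOR self-cancellation ((E XOR v) XOR v = E):
= ((p XOR s) XOR r)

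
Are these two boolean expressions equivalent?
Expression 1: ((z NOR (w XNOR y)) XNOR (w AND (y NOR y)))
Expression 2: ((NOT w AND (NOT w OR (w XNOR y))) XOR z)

No. Counterexample: with z=0, w=0, y=1, Expression 1 = 0 but Expression 2 = 1.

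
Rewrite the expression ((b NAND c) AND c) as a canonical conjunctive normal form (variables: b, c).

(b OR c) AND (NOT b OR c) AND (NOT b OR NOT c)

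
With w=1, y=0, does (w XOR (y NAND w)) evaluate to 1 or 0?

Substituting: (1 XOR (0 NAND 1))
= 0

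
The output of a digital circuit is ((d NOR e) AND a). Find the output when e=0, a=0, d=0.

Substituting: ((0 NOR 0) AND 0)
= 0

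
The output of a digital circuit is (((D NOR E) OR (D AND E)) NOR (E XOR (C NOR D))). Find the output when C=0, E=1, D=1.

Substituting: (((1 NOR 1) OR (1 AND 1)) NOR (1 XOR (0 NOR 1)))
= 0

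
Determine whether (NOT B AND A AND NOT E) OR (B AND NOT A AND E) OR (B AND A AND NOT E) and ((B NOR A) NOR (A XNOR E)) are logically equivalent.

Yes, they are equivalent — the two output columns agree on all 8 assignments:
B | A | E | Expression 1 | Expression 2
---------------------------------------
0 | 0 | 0 | 0 | 0
0 | 0 | 1 | 0 | 0
0 | 1 | 0 | 1 | 1
0 | 1 | 1 | 0 | 0
1 | 0 | 0 | 0 | 0
1 | 0 | 1 | 1 | 1
1 | 1 | 0 | 1 | 1
1 | 1 | 1 | 0 | 0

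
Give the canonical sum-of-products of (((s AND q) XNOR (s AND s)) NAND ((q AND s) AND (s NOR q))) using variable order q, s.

Σm(0, 1, 2, 3) = (NOT q AND NOT s) OR (NOT q AND s) OR (q AND NOT s) OR (q AND s)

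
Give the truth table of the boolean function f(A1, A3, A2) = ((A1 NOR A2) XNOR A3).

A1 | A3 | A2 | Output
---------------------
0 | 0 | 0 | 0
0 | 0 | 1 | 1
0 | 1 | 0 | 1
0 | 1 | 1 | 0
1 | 0 | 0 | 1
1 | 0 | 1 | 1
1 | 1 | 0 | 0
1 | 1 | 1 | 0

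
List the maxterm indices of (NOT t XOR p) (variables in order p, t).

ΠM(1, 2) = (p OR NOT t) AND (NOT p OR t)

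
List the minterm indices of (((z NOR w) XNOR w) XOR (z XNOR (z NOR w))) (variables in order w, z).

Σm(1, 2) = (NOT w AND z) OR (w AND NOT z)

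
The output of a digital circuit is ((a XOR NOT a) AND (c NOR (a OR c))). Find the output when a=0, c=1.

Substituting: ((0 XOR NOT 0) AND (1 NOR (0 OR 1)))
= 0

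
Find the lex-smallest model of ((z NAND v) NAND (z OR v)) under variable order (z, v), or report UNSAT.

z=0, v=0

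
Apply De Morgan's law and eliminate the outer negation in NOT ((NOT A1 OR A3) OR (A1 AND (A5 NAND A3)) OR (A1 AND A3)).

NOT (NOT A1 OR A3) AND NOT (A1 AND (A5 NAND A3)) AND NOT (A1 AND A3)
De Morgan's: NOT(OR of terms) = AND of negations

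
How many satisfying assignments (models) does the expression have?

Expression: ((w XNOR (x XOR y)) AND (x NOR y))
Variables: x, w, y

Satisfying assignments: (0,0,0)
Count: 1 out of 8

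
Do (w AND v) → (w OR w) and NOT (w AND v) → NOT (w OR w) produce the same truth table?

No, Inverse is not equivalent to original (counterexample: w=1, v=0)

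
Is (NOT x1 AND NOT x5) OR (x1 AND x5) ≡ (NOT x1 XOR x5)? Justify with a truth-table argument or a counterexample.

Yes, they are equivalent — the two output columns agree on all 4 assignments:
x1 | x5 | Expression 1 | Expression 2
-------------------------------------
0 | 0 | 1 | 1
0 | 1 | 0 | 0
1 | 0 | 0 | 0
1 | 1 | 1 | 1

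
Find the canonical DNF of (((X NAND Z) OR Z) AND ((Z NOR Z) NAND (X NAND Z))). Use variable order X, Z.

(NOT X AND Z) OR (X AND Z)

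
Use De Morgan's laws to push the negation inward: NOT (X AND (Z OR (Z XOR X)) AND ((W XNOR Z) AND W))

NOT X OR NOT (Z OR (Z XOR X)) OR NOT ((W XNOR Z) AND W)
De Morgan's: NOT(AND of terms) = OR of negations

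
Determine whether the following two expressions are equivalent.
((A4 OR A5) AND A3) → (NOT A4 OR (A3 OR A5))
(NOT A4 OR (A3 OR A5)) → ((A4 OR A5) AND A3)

No, Converse is not equivalent to original (counterexample: A5=0, A3=0, A4=0)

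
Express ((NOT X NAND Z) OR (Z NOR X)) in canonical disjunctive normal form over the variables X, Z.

(NOT X AND NOT Z) OR (X AND NOT Z) OR (X AND Z)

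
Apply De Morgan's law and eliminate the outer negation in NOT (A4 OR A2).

NOT A4 AND NOT A2
De Morgan's: NOT(OR of terms) = AND of negations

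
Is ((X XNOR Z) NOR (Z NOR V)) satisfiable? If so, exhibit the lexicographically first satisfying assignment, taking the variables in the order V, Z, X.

V=0, Z=1, X=0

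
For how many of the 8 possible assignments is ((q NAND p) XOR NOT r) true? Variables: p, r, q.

Satisfying assignments: (0,1,0), (0,1,1), (1,0,1), (1,1,0)
Count: 4 out of 8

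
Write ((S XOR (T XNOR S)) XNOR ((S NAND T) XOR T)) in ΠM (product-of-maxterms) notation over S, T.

ΠM(3) = (NOT S OR NOT T)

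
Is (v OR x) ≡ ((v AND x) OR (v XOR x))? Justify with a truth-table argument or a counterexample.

Yes, they are equivalent — the two output columns agree on all 4 assignments:
v | x | Expression 1 | Expression 2
-----------------------------------
0 | 0 | 0 | 0
0 | 1 | 1 | 1
1 | 0 | 1 | 1
1 | 1 | 1 | 1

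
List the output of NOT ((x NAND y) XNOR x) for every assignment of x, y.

x | y | Output
--------------
0 | 0 | 1
0 | 1 | 1
1 | 0 | 0
1 | 1 | 1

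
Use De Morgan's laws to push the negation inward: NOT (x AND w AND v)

NOT x OR NOT w OR NOT v
De Morgan's: NOT(AND of terms) = OR of negations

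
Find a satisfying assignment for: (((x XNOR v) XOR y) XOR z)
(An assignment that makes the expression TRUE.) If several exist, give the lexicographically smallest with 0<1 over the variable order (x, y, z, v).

x=0, y=0, z=0, v=0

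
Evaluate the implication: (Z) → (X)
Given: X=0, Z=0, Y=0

Antecedent (Z) = 0; consequent (X) = 0.
0 → 0 = 1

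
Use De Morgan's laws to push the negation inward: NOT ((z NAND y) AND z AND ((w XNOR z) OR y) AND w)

NOT (z NAND y) OR NOT z OR NOT ((w XNOR z) OR y) OR NOT w
De Morgan's: NOT(AND of terms) = OR of negations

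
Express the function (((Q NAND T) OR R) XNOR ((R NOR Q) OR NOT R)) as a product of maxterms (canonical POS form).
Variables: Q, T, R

ΠM(1, 3, 5, 6, 7) = (Q OR T OR NOT R) AND (Q OR NOT T OR NOT R) AND (NOT Q OR T OR NOT R) AND (NOT Q OR NOT T OR R) AND (NOT Q OR NOT T OR NOT R)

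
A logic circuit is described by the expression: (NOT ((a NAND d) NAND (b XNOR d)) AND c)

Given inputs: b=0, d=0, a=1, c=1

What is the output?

Substituting: (NOT ((1 NAND 0) NAND (0 XNOR 0)) AND 1)
= 1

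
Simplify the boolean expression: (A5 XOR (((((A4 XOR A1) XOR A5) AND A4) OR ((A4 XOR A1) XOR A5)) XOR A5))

By XOR self-cancellation ((E XOR v) XOR v = E) then absorption (E OR (E AND v) = E):
= ((A4 XOR A1) XOR A5)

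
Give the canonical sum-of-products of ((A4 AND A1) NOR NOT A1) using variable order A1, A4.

Σm(2) = (A1 AND NOT A4)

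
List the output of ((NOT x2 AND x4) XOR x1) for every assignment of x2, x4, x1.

x2 | x4 | x1 | Output
---------------------
0 | 0 | 0 | 0
0 | 0 | 1 | 1
0 | 1 | 0 | 1
0 | 1 | 1 | 0
1 | 0 | 0 | 0
1 | 0 | 1 | 1
1 | 1 | 0 | 0
1 | 1 | 1 | 1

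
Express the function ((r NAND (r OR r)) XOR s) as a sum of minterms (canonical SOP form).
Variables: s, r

Σm(0, 3) = (NOT s AND NOT r) OR (s AND r)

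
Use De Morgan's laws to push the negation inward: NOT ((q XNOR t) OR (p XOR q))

NOT (q XNOR t) AND NOT (p XOR q)
De Morgan's: NOT(OR of terms) = AND of negations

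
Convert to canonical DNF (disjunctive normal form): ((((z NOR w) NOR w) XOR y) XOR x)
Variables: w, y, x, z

(NOT w AND NOT y AND NOT x AND z) OR (NOT w AND NOT y AND x AND NOT z) OR (NOT w AND y AND NOT x AND NOT z) OR (NOT w AND y AND x AND z) OR (w AND NOT y AND x AND NOT z) OR (w AND NOT y AND x AND z) OR (w AND y AND NOT x AND NOT z) OR (w AND y AND NOT x AND z)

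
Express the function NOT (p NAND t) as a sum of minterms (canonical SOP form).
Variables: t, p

Σm(3) = (t AND p)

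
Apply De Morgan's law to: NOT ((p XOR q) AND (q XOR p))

NOT (p XOR q) OR NOT (q XOR p)
De Morgan's: NOT(AND of terms) = OR of negations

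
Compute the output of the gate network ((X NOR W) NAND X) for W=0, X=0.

Substituting: ((0 NOR 0) NAND 0)
= 1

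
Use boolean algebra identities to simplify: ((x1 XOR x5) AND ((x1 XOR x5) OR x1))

By absorption (E AND (E OR v) = E):
= (x1 XOR x5)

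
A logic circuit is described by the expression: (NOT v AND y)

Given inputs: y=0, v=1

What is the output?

Substituting: (NOT 1 AND 0)
= 0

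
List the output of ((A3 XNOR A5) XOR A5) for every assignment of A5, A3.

A5 | A3 | Output
----------------
0 | 0 | 1
0 | 1 | 0
1 | 0 | 1
1 | 1 | 0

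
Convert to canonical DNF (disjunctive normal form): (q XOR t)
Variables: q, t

(NOT q AND t) OR (q AND NOT t)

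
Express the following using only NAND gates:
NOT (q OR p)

(((q NAND q) NAND (p NAND p)) NAND ((q NAND q) NAND (p NAND p)))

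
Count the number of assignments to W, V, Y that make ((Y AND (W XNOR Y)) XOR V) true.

Satisfying assignments: (0,1,0), (0,1,1), (1,0,1), (1,1,0)
Count: 4 out of 8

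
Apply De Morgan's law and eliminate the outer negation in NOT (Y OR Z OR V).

NOT Y AND NOT Z AND NOT V
De Morgan's: NOT(OR of terms) = AND of negations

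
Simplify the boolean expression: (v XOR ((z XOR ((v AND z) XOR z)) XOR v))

By XOR self-cancellation ((E XOR v) XOR v = E) then XOR self-cancellation ((E XOR v) XOR v = E):
= (v AND z)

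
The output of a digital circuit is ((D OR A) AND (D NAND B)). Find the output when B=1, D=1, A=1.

Substituting: ((1 OR 1) AND (1 NAND 1))
= 0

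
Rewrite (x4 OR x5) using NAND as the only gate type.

((x4 NAND x4) NAND (x5 NAND x5))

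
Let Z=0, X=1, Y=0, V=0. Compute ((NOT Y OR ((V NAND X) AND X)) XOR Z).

Substituting: ((NOT 0 OR ((0 NAND 1) AND 1)) XOR 0)
= 1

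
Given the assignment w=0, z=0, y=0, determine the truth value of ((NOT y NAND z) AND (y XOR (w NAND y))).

Substituting: ((NOT 0 NAND 0) AND (0 XOR (0 NAND 0)))
= 1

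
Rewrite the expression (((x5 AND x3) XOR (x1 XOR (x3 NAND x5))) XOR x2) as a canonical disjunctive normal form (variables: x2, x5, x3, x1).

(NOT x2 AND NOT x5 AND NOT x3 AND NOT x1) OR (NOT x2 AND NOT x5 AND x3 AND NOT x1) OR (NOT x2 AND x5 AND NOT x3 AND NOT x1) OR (NOT x2 AND x5 AND x3 AND NOT x1) OR (x2 AND NOT x5 AND NOT x3 AND x1) OR (x2 AND NOT x5 AND x3 AND x1) OR (x2 AND x5 AND NOT x3 AND x1) OR (x2 AND x5 AND x3 AND x1)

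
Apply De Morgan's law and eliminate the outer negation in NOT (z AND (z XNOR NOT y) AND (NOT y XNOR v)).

NOT z OR NOT (z XNOR NOT y) OR NOT (NOT y XNOR v)
De Morgan's: NOT(AND of terms) = OR of negations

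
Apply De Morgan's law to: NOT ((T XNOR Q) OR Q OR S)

NOT (T XNOR Q) AND NOT Q AND NOT S
De Morgan's: NOT(OR of terms) = AND of negations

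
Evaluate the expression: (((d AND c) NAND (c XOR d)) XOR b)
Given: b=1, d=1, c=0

Substituting: (((1 AND 0) NAND (0 XOR 1)) XOR 1)
= 0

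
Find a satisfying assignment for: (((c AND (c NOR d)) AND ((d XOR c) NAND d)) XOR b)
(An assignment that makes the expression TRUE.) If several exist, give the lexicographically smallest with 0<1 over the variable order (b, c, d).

b=1, c=0, d=0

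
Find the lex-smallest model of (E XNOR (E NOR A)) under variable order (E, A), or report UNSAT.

E=0, A=1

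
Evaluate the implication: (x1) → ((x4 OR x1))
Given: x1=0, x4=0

Antecedent (x1) = 0; consequent ((x4 OR x1)) = 0.
0 → 0 = 1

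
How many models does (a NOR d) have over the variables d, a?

Satisfying assignments: (0,0)
Count: 1 out of 4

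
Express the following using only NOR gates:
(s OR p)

((s NOR p) NOR (s NOR p))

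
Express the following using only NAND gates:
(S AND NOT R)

((S NAND (R NAND R)) NAND (S NAND (R NAND R)))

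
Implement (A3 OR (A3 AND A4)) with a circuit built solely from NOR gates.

((A3 NOR ((A3 NOR A3) NOR (A4 NOR A4))) NOR (A3 NOR ((A3 NOR A3) NOR (A4 NOR A4))))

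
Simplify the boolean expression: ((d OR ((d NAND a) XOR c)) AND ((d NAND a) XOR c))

By absorption (E AND (E OR v) = E):
= ((d NAND a) XOR c)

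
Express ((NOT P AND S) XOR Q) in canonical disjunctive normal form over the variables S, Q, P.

(NOT S AND Q AND NOT P) OR (NOT S AND Q AND P) OR (S AND NOT Q AND NOT P) OR (S AND Q AND P)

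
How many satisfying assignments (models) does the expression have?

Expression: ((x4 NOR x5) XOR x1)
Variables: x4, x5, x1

Satisfying assignments: (0,0,0), (0,1,1), (1,0,1), (1,1,1)
Count: 4 out of 8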